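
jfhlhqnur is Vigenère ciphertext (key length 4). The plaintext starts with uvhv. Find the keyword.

Subtract each crib letter from the matching ciphertext letter (mod 26):
j(9)−u(20)=-11≡15 → p
f(5)−v(21)=-16≡10 → k
h(7)−h(7)=0 → a
l(11)−v(21)=-10≡16 → q

pkaq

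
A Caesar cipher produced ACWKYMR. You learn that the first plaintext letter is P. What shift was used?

From the crib: A(0)−P(15)=-15≡11, so the shift is 11.

11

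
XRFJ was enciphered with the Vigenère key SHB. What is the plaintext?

FKER

Repeat the key across the ciphertext: SHBS
X(23)−S(18): 5 → F
R(17)−H(7): 10 → K
F(5)−B(1): 4 → E
J(9)−S(18): -9≡17 → R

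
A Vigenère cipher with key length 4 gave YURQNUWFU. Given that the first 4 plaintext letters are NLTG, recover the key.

Subtract each crib letter from the matching ciphertext letter (mod 26):
Y(24)−N(13)=11 → L
U(20)−L(11)=9 → J
R(17)−T(19)=-2≡24 → Y
Q(16)−G(6)=10 → K

LJYK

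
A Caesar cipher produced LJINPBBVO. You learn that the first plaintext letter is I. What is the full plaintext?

IGFKMYYSL

From the crib: L(11)−I(8)=3, so the shift is 3.
Subtract 3 from each ciphertext letter:
L(11): 11−3=8 → I
J(9): 9−3=6 → G
I(8): 8−3=5 → F
N(13): 13−3=10 → K
P(15): 15−3=12 → M
B(1): 1−3=-2≡24 → Y
B(1): 1−3=-2≡24 → Y
V(21): 21−3=18 → S
O(14): 14−3=11 → L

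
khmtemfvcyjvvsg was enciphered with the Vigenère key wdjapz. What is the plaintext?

Repeat the key across the ciphertext: wdjapzwdjapzwdj
k(10)−w(22): -12≡14 → o
h(7)−d(3): 4 → e
m(12)−j(9): 3 → d
t(19)−a(0): 19 → t
e(4)−p(15): -11≡15 → p
m(12)−z(25): -13≡13 → n
f(5)−w(22): -17≡9 → j
v(21)−d(3): 18 → s
c(2)−j(9): -7≡19 → t
y(24)−a(0): 24 → y
j(9)−p(15): -6≡20 → u
v(21)−z(25): -4≡22 → w
v(21)−w(22): -1≡25 → z
s(18)−d(3): 15 → p
g(6)−j(9): -3≡23 → x

oedtpnjstyuwzpx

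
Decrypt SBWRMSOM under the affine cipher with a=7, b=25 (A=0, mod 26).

ZEHKNZRN

The inverse of 7 mod 26 is 15, since 7·15=105≡1. Apply D(y)=15·(y−25) mod 26:
S(18): 15·(18−25)=-105≡25 → Z
B(1): 15·(1−25)=-360≡4 → E
W(22): 15·(22−25)=-45≡7 → H
R(17): 15·(17−25)=-120≡10 → K
M(12): 15·(12−25)=-195≡13 → N
S(18): 15·(18−25)=-105≡25 → Z
O(14): 15·(14−25)=-165≡17 → R
M(12): 15·(12−25)=-195≡13 → N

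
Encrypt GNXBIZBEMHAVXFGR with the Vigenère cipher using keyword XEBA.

DRYBFDCEJLBVUJHR

Repeat the key across the message: XEBAXEBAXEBAXEBA
G(6)+X(23): 29≡3 → D
N(13)+E(4): 17 → R
X(23)+B(1): 24 → Y
B(1)+A(0): 1 → B
I(8)+X(23): 31≡5 → F
Z(25)+E(4): 29≡3 → D
B(1)+B(1): 2 → C
E(4)+A(0): 4 → E
M(12)+X(23): 35≡9 → J
H(7)+E(4): 11 → L
A(0)+B(1): 1 → B
V(21)+A(0): 21 → V
X(23)+X(23): 46≡20 → U
F(5)+E(4): 9 → J
G(6)+B(1): 7 → H
R(17)+A(0): 17 → R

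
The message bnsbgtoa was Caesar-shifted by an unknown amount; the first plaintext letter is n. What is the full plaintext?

From the crib: b(1)−n(13)=-12≡14, so the shift is 14.
Subtract 14 from each ciphertext letter:
b(1): 1−14=-13≡13 → n
n(13): 13−14=-1≡25 → z
s(18): 18−14=4 → e
b(1): 1−14=-13≡13 → n
g(6): 6−14=-8≡18 → s
t(19): 19−14=5 → f
o(14): 14−14=0 → a
a(0): 0−14=-14≡12 → m

nzensfam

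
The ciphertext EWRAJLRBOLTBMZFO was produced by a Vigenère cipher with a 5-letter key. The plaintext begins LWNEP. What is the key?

Subtract each crib letter from the matching ciphertext letter (mod 26):
E(4)−L(11)=-7≡19 → T
W(22)−W(22)=0 → A
R(17)−N(13)=4 → E
A(0)−E(4)=-4≡22 → W
J(9)−P(15)=-6≡20 → U

TAEWU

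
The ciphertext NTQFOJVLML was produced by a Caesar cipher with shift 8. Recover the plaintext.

FLIXGBNDED

N(13): 13−8=5 → F
T(19): 19−8=11 → L
Q(16): 16−8=8 → I
F(5): 5−8=-3≡23 → X
O(14): 14−8=6 → G
J(9): 9−8=1 → B
V(21): 21−8=13 → N
L(11): 11−8=3 → D
M(12): 12−8=4 → E
L(11): 11−8=3 → D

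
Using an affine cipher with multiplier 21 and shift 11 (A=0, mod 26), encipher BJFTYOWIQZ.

B(1): 21·1+11=32≡6 → G
J(9): 21·9+11=200≡18 → S
F(5): 21·5+11=116≡12 → M
T(19): 21·19+11=410≡20 → U
Y(24): 21·24+11=515≡21 → V
O(14): 21·14+11=305≡19 → T
W(22): 21·22+11=473≡5 → F
I(8): 21·8+11=179≡23 → X
Q(16): 21·16+11=347≡9 → J
Z(25): 21·25+11=536≡16 → Q

GSMUVTFXJQ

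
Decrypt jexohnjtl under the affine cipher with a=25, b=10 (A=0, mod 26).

The inverse of 25 mod 26 is 25, since 25·25=625≡1. Apply D(y)=25·(y−10) mod 26:
j(9): 25·(9−10)=-25≡1 → b
e(4): 25·(4−10)=-150≡6 → g
x(23): 25·(23−10)=325≡13 → n
o(14): 25·(14−10)=100≡22 → w
h(7): 25·(7−10)=-75≡3 → d
n(13): 25·(13−10)=75≡23 → x
j(9): 25·(9−10)=-25≡1 → b
t(19): 25·(19−10)=225≡17 → r
l(11): 25·(11−10)=25 → z

bgnwdxbrz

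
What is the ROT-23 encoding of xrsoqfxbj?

x(23): 23+23=46≡20 → u
r(17): 17+23=40≡14 → o
s(18): 18+23=41≡15 → p
o(14): 14+23=37≡11 → l
q(16): 16+23=39≡13 → n
f(5): 5+23=28≡2 → c
x(23): 23+23=46≡20 → u
b(1): 1+23=24 → y
j(9): 9+23=32≡6 → g

uoplncuyg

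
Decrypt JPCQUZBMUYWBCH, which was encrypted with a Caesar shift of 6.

J(9): 9−6=3 → D
P(15): 15−6=9 → J
C(2): 2−6=-4≡22 → W
Q(16): 16−6=10 → K
U(20): 20−6=14 → O
Z(25): 25−6=19 → T
B(1): 1−6=-5≡21 → V
M(12): 12−6=6 → G
U(20): 20−6=14 → O
Y(24): 24−6=18 → S
W(22): 22−6=16 → Q
B(1): 1−6=-5≡21 → V
C(2): 2−6=-4≡22 → W
H(7): 7−6=1 → B

DJWKOTVGOSQVWB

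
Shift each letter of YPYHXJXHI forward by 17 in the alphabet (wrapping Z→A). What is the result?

PGPYOAOYZ

Y(24): 24+17=41≡15 → P
P(15): 15+17=32≡6 → G
Y(24): 24+17=41≡15 → P
H(7): 7+17=24 → Y
X(23): 23+17=40≡14 → O
J(9): 9+17=26≡0 → A
X(23): 23+17=40≡14 → O
H(7): 7+17=24 → Y
I(8): 8+17=25 → Z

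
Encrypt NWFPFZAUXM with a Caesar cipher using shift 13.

N(13): 13+13=26≡0 → A
W(22): 22+13=35≡9 → J
F(5): 5+13=18 → S
P(15): 15+13=28≡2 → C
F(5): 5+13=18 → S
Z(25): 25+13=38≡12 → M
A(0): 0+13=13 → N
U(20): 20+13=33≡7 → H
X(23): 23+13=36≡10 → K
M(12): 12+13=25 → Z

AJSCSMNHKZ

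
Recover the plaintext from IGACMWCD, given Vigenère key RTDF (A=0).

Repeat the key across the ciphertext: RTDFRTDF
I(8)−R(17): -9≡17 → R
G(6)−T(19): -13≡13 → N
A(0)−D(3): -3≡23 → X
C(2)−F(5): -3≡23 → X
M(12)−R(17): -5≡21 → V
W(22)−T(19): 3 → D
C(2)−D(3): -1≡25 → Z
D(3)−F(5): -2≡24 → Y

RNXXVDZY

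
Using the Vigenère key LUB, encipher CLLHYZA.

NFMSSAL

Repeat the key across the message: LUBLUBL
C(2)+L(11): 13 → N
L(11)+U(20): 31≡5 → F
L(11)+B(1): 12 → M
H(7)+L(11): 18 → S
Y(24)+U(20): 44≡18 → S
Z(25)+B(1): 26≡0 → A
A(0)+L(11): 11 → L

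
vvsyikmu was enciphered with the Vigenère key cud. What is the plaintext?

tbpwohka

Repeat the key across the ciphertext: cudcudcu
v(21)−c(2): 19 → t
v(21)−u(20): 1 → b
s(18)−d(3): 15 → p
y(24)−c(2): 22 → w
i(8)−u(20): -12≡14 → o
k(10)−d(3): 7 → h
m(12)−c(2): 10 → k
u(20)−u(20): 0 → a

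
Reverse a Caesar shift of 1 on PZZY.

P(15): 15−1=14 → O
Z(25): 25−1=24 → Y
Z(25): 25−1=24 → Y
Y(24): 24−1=23 → X

OYYX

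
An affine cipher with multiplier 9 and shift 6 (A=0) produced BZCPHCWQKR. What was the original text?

The inverse of 9 mod 26 is 3, since 9·3=27≡1. Apply D(y)=3·(y−6) mod 26:
B(1): 3·(1−6)=-15≡11 → L
Z(25): 3·(25−6)=57≡5 → F
C(2): 3·(2−6)=-12≡14 → O
P(15): 3·(15−6)=27≡1 → B
H(7): 3·(7−6)=3 → D
C(2): 3·(2−6)=-12≡14 → O
W(22): 3·(22−6)=48≡22 → W
Q(16): 3·(16−6)=30≡4 → E
K(10): 3·(10−6)=12 → M
R(17): 3·(17−6)=33≡7 → H

LFOBDOWEMH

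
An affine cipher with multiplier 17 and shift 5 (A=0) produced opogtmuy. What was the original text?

The inverse of 17 mod 26 is 23, since 17·23=391≡1. Apply D(y)=23·(y−5) mod 26:
o(14): 23·(14−5)=207≡25 → z
p(15): 23·(15−5)=230≡22 → w
o(14): 23·(14−5)=207≡25 → z
g(6): 23·(6−5)=23 → x
t(19): 23·(19−5)=322≡10 → k
m(12): 23·(12−5)=161≡5 → f
u(20): 23·(20−5)=345≡7 → h
y(24): 23·(24−5)=437≡21 → v

zwzxkfhv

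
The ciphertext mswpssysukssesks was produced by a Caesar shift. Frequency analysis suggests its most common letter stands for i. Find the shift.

The most frequent ciphertext letter is s (appears 8 times).
s is position 18; i is position 8.
Shift = 10.

10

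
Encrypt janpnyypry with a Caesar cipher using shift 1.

j(9): 9+1=10 → k
a(0): 0+1=1 → b
n(13): 13+1=14 → o
p(15): 15+1=16 → q
n(13): 13+1=14 → o
y(24): 24+1=25 → z
y(24): 24+1=25 → z
p(15): 15+1=16 → q
r(17): 17+1=18 → s
y(24): 24+1=25 → z

kboqozzqsz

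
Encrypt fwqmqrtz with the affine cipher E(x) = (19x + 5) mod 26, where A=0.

f(5): 19·5+5=100≡22 → w
w(22): 19·22+5=423≡7 → h
q(16): 19·16+5=309≡23 → x
m(12): 19·12+5=233≡25 → z
q(16): 19·16+5=309≡23 → x
r(17): 19·17+5=328≡16 → q
t(19): 19·19+5=366≡2 → c
z(25): 19·25+5=480≡12 → m

whxzxqcm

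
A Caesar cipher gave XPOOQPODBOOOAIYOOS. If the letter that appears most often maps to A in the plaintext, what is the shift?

The most frequent ciphertext letter is O (appears 8 times).
O is position 14; A is position 0.
Shift = 14.

14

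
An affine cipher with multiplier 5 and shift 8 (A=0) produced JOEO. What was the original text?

VWUW

The inverse of 5 mod 26 is 21, since 5·21=105≡1. Apply D(y)=21·(y−8) mod 26:
J(9): 21·(9−8)=21 → V
O(14): 21·(14−8)=126≡22 → W
E(4): 21·(4−8)=-84≡20 → U
O(14): 21·(14−8)=126≡22 → W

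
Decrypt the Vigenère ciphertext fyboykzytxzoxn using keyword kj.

Repeat the key across the ciphertext: kjkjkjkjkjkjkj
f(5)−k(10): -5≡21 → v
y(24)−j(9): 15 → p
b(1)−k(10): -9≡17 → r
o(14)−j(9): 5 → f
y(24)−k(10): 14 → o
k(10)−j(9): 1 → b
z(25)−k(10): 15 → p
y(24)−j(9): 15 → p
t(19)−k(10): 9 → j
x(23)−j(9): 14 → o
z(25)−k(10): 15 → p
o(14)−j(9): 5 → f
x(23)−k(10): 13 → n
n(13)−j(9): 4 → e

vprfobppjopfne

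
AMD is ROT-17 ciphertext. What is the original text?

JVM

A(0): 0−17=-17≡9 → J
M(12): 12−17=-5≡21 → V
D(3): 3−17=-14≡12 → M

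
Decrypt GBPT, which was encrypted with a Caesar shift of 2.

EZNR

G(6): 6−2=4 → E
B(1): 1−2=-1≡25 → Z
P(15): 15−2=13 → N
T(19): 19−2=17 → R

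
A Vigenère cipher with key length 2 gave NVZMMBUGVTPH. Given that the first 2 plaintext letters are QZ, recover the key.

XW

Subtract each crib letter from the matching ciphertext letter (mod 26):
N(13)−Q(16)=-3≡23 → X
V(21)−Z(25)=-4≡22 → W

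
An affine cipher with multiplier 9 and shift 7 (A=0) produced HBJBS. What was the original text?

AIGIH

The inverse of 9 mod 26 is 3, since 9·3=27≡1. Apply D(y)=3·(y−7) mod 26:
H(7): 3·(7−7)=0 → A
B(1): 3·(1−7)=-18≡8 → I
J(9): 3·(9−7)=6 → G
B(1): 3·(1−7)=-18≡8 → I
S(18): 3·(18−7)=33≡7 → H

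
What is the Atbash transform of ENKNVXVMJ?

VMPMECENQ

E(4) → V(21)
N(13) → M(12)
K(10) → P(15)
N(13) → M(12)
V(21) → E(4)
X(23) → C(2)
V(21) → E(4)
M(12) → N(13)
J(9) → Q(16)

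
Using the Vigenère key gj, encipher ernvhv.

Repeat the key across the message: gjgjgj
e(4)+g(6): 10 → k
r(17)+j(9): 26≡0 → a
n(13)+g(6): 19 → t
v(21)+j(9): 30≡4 → e
h(7)+g(6): 13 → n
v(21)+j(9): 30≡4 → e

katene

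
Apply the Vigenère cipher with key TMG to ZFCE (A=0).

Repeat the key across the message: TMGT
Z(25)+T(19): 44≡18 → S
F(5)+M(12): 17 → R
C(2)+G(6): 8 → I
E(4)+T(19): 23 → X

SRIX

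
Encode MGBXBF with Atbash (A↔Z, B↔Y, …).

M(12) → N(13)
G(6) → T(19)
B(1) → Y(24)
X(23) → C(2)
B(1) → Y(24)
F(5) → U(20)

NTYCYU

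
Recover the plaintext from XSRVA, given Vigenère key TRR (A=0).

Repeat the key across the ciphertext: TRRTR
X(23)−T(19): 4 → E
S(18)−R(17): 1 → B
R(17)−R(17): 0 → A
V(21)−T(19): 2 → C
A(0)−R(17): -17≡9 → J

EBACJ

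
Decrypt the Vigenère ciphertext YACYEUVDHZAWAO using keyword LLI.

NPUNTMKSZOPOPD

Repeat the key across the ciphertext: LLILLILLILLILL
Y(24)−L(11): 13 → N
A(0)−L(11): -11≡15 → P
C(2)−I(8): -6≡20 → U
Y(24)−L(11): 13 → N
E(4)−L(11): -7≡19 → T
U(20)−I(8): 12 → M
V(21)−L(11): 10 → K
D(3)−L(11): -8≡18 → S
H(7)−I(8): -1≡25 → Z
Z(25)−L(11): 14 → O
A(0)−L(11): -11≡15 → P
W(22)−I(8): 14 → O
A(0)−L(11): -11≡15 → P
O(14)−L(11): 3 → D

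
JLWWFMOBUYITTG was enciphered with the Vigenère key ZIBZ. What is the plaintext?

KDVXGENCVQHUUY

Repeat the key across the ciphertext: ZIBZZIBZZIBZZI
J(9)−Z(25): -16≡10 → K
L(11)−I(8): 3 → D
W(22)−B(1): 21 → V
W(22)−Z(25): -3≡23 → X
F(5)−Z(25): -20≡6 → G
M(12)−I(8): 4 → E
O(14)−B(1): 13 → N
B(1)−Z(25): -24≡2 → C
U(20)−Z(25): -5≡21 → V
Y(24)−I(8): 16 → Q
I(8)−B(1): 7 → H
T(19)−Z(25): -6≡20 → U
T(19)−Z(25): -6≡20 → U
G(6)−I(8): -2≡24 → Y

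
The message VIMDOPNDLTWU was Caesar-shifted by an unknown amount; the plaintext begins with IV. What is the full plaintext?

From the crib: V(21)−I(8)=13, so the shift is 13.
Subtract 13 from each ciphertext letter:
V(21): 21−13=8 → I
I(8): 8−13=-5≡21 → V
M(12): 12−13=-1≡25 → Z
D(3): 3−13=-10≡16 → Q
O(14): 14−13=1 → B
P(15): 15−13=2 → C
N(13): 13−13=0 → A
D(3): 3−13=-10≡16 → Q
L(11): 11−13=-2≡24 → Y
T(19): 19−13=6 → G
W(22): 22−13=9 → J
U(20): 20−13=7 → H

IVZQBCAQYGJH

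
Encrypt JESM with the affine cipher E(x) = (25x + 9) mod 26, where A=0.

J(9): 25·9+9=234≡0 → A
E(4): 25·4+9=109≡5 → F
S(18): 25·18+9=459≡17 → R
M(12): 25·12+9=309≡23 → X

AFRX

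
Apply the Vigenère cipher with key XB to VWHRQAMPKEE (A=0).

SXESNBJQHFB

Repeat the key across the message: XBXBXBXBXBX
V(21)+X(23): 44≡18 → S
W(22)+B(1): 23 → X
H(7)+X(23): 30≡4 → E
R(17)+B(1): 18 → S
Q(16)+X(23): 39≡13 → N
A(0)+B(1): 1 → B
M(12)+X(23): 35≡9 → J
P(15)+B(1): 16 → Q
K(10)+X(23): 33≡7 → H
E(4)+B(1): 5 → F
E(4)+X(23): 27≡1 → B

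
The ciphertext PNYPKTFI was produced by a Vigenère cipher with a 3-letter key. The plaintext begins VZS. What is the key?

Subtract each crib letter from the matching ciphertext letter (mod 26):
P(15)−V(21)=-6≡20 → U
N(13)−Z(25)=-12≡14 → O
Y(24)−S(18)=6 → G

UOG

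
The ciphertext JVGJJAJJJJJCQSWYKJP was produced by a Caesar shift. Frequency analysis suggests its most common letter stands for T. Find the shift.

16

The most frequent ciphertext letter is J (appears 9 times).
J is position 9; T is position 19.
Shift = -10≡16.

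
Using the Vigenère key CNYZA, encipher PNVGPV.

Repeat the key across the message: CNYZAC
P(15)+C(2): 17 → R
N(13)+N(13): 26≡0 → A
V(21)+Y(24): 45≡19 → T
G(6)+Z(25): 31≡5 → F
P(15)+A(0): 15 → P
V(21)+C(2): 23 → X

RATFPX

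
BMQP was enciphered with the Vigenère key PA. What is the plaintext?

MMBP

Repeat the key across the ciphertext: PAPA
B(1)−P(15): -14≡12 → M
M(12)−A(0): 12 → M
Q(16)−P(15): 1 → B
P(15)−A(0): 15 → P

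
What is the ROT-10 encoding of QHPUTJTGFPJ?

ARZEDTDQPZT

Q(16): 16+10=26≡0 → A
H(7): 7+10=17 → R
P(15): 15+10=25 → Z
U(20): 20+10=30≡4 → E
T(19): 19+10=29≡3 → D
J(9): 9+10=19 → T
T(19): 19+10=29≡3 → D
G(6): 6+10=16 → Q
F(5): 5+10=15 → P
P(15): 15+10=25 → Z
J(9): 9+10=19 → T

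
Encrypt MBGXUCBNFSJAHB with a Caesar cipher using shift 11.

XMRIFNMYQDULSM

M(12): 12+11=23 → X
B(1): 1+11=12 → M
G(6): 6+11=17 → R
X(23): 23+11=34≡8 → I
U(20): 20+11=31≡5 → F
C(2): 2+11=13 → N
B(1): 1+11=12 → M
N(13): 13+11=24 → Y
F(5): 5+11=16 → Q
S(18): 18+11=29≡3 → D
J(9): 9+11=20 → U
A(0): 0+11=11 → L
H(7): 7+11=18 → S
B(1): 1+11=12 → M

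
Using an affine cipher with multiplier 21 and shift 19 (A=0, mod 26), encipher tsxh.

t(19): 21·19+19=418≡2 → c
s(18): 21·18+19=397≡7 → h
x(23): 21·23+19=502≡8 → i
h(7): 21·7+19=166≡10 → k

chik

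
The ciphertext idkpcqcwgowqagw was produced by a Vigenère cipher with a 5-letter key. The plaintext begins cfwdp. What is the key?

Subtract each crib letter from the matching ciphertext letter (mod 26):
i(8)−c(2)=6 → g
d(3)−f(5)=-2≡24 → y
k(10)−w(22)=-12≡14 → o
p(15)−d(3)=12 → m
c(2)−p(15)=-13≡13 → n

gyomn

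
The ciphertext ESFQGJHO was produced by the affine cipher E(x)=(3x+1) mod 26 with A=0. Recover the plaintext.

The inverse of 3 mod 26 is 9, since 3·9=27≡1. Apply D(y)=9·(y−1) mod 26:
E(4): 9·(4−1)=27≡1 → B
S(18): 9·(18−1)=153≡23 → X
F(5): 9·(5−1)=36≡10 → K
Q(16): 9·(16−1)=135≡5 → F
G(6): 9·(6−1)=45≡19 → T
J(9): 9·(9−1)=72≡20 → U
H(7): 9·(7−1)=54≡2 → C
O(14): 9·(14−1)=117≡13 → N

BXKFTUCN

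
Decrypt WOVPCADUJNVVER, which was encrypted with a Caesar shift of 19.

DVCWJHKBQUCCLY

W(22): 22−19=3 → D
O(14): 14−19=-5≡21 → V
V(21): 21−19=2 → C
P(15): 15−19=-4≡22 → W
C(2): 2−19=-17≡9 → J
A(0): 0−19=-19≡7 → H
D(3): 3−19=-16≡10 → K
U(20): 20−19=1 → B
J(9): 9−19=-10≡16 → Q
N(13): 13−19=-6≡20 → U
V(21): 21−19=2 → C
V(21): 21−19=2 → C
E(4): 4−19=-15≡11 → L
R(17): 17−19=-2≡24 → Y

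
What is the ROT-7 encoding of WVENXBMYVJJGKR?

W(22): 22+7=29≡3 → D
V(21): 21+7=28≡2 → C
E(4): 4+7=11 → L
N(13): 13+7=20 → U
X(23): 23+7=30≡4 → E
B(1): 1+7=8 → I
M(12): 12+7=19 → T
Y(24): 24+7=31≡5 → F
V(21): 21+7=28≡2 → C
J(9): 9+7=16 → Q
J(9): 9+7=16 → Q
G(6): 6+7=13 → N
K(10): 10+7=17 → R
R(17): 17+7=24 → Y

DCLUEITFCQQNRY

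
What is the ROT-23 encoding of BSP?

B(1): 1+23=24 → Y
S(18): 18+23=41≡15 → P
P(15): 15+23=38≡12 → M

YPM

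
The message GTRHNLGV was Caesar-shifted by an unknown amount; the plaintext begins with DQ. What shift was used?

3

From the crib: G(6)−D(3)=3, so the shift is 3.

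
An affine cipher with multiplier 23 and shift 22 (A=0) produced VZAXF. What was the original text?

JZQRX

The inverse of 23 mod 26 is 17, since 23·17=391≡1. Apply D(y)=17·(y−22) mod 26:
V(21): 17·(21−22)=-17≡9 → J
Z(25): 17·(25−22)=51≡25 → Z
A(0): 17·(0−22)=-374≡16 → Q
X(23): 17·(23−22)=17 → R
F(5): 17·(5−22)=-289≡23 → X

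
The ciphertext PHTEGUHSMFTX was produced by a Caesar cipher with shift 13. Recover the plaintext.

P(15): 15−13=2 → C
H(7): 7−13=-6≡20 → U
T(19): 19−13=6 → G
E(4): 4−13=-9≡17 → R
G(6): 6−13=-7≡19 → T
U(20): 20−13=7 → H
H(7): 7−13=-6≡20 → U
S(18): 18−13=5 → F
M(12): 12−13=-1≡25 → Z
F(5): 5−13=-8≡18 → S
T(19): 19−13=6 → G
X(23): 23−13=10 → K

CUGRTHUFZSGK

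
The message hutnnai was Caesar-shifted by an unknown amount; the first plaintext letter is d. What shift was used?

4

From the crib: h(7)−d(3)=4, so the shift is 4.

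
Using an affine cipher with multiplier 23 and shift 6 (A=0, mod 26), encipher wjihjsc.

sfilfea

w(22): 23·22+6=512≡18 → s
j(9): 23·9+6=213≡5 → f
i(8): 23·8+6=190≡8 → i
h(7): 23·7+6=167≡11 → l
j(9): 23·9+6=213≡5 → f
s(18): 23·18+6=420≡4 → e
c(2): 23·2+6=52≡0 → a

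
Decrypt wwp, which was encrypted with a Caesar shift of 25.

xxq

w(22): 22−25=-3≡23 → x
w(22): 22−25=-3≡23 → x
p(15): 15−25=-10≡16 → q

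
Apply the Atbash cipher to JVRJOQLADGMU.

J(9) → Q(16)
V(21) → E(4)
R(17) → I(8)
J(9) → Q(16)
O(14) → L(11)
Q(16) → J(9)
L(11) → O(14)
A(0) → Z(25)
D(3) → W(22)
G(6) → T(19)
M(12) → N(13)
U(20) → F(5)

QEIQLJOZWTNF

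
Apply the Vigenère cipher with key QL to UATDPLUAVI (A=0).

KLJOFWKLLT

Repeat the key across the message: QLQLQLQLQL
U(20)+Q(16): 36≡10 → K
A(0)+L(11): 11 → L
T(19)+Q(16): 35≡9 → J
D(3)+L(11): 14 → O
P(15)+Q(16): 31≡5 → F
L(11)+L(11): 22 → W
U(20)+Q(16): 36≡10 → K
A(0)+L(11): 11 → L
V(21)+Q(16): 37≡11 → L
I(8)+L(11): 19 → T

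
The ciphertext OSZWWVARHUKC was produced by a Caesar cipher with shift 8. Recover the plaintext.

O(14): 14−8=6 → G
S(18): 18−8=10 → K
Z(25): 25−8=17 → R
W(22): 22−8=14 → O
W(22): 22−8=14 → O
V(21): 21−8=13 → N
A(0): 0−8=-8≡18 → S
R(17): 17−8=9 → J
H(7): 7−8=-1≡25 → Z
U(20): 20−8=12 → M
K(10): 10−8=2 → C
C(2): 2−8=-6≡20 → U

GKROONSJZMCU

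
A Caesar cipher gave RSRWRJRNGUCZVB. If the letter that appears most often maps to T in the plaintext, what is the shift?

24

The most frequent ciphertext letter is R (appears 4 times).
R is position 17; T is position 19.
Shift = -2≡24.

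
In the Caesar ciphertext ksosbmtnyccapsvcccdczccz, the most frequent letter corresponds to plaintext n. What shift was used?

15

The most frequent ciphertext letter is c (appears 8 times).
c is position 2; n is position 13.
Shift = -11≡15.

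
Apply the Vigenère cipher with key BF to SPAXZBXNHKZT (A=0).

Repeat the key across the message: BFBFBFBFBFBF
S(18)+B(1): 19 → T
P(15)+F(5): 20 → U
A(0)+B(1): 1 → B
X(23)+F(5): 28≡2 → C
Z(25)+B(1): 26≡0 → A
B(1)+F(5): 6 → G
X(23)+B(1): 24 → Y
N(13)+F(5): 18 → S
H(7)+B(1): 8 → I
K(10)+F(5): 15 → P
Z(25)+B(1): 26≡0 → A
T(19)+F(5): 24 → Y

TUBCAGYSIPAY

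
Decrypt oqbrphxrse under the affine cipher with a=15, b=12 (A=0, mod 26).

ocbjvrzjqw

The inverse of 15 mod 26 is 7, since 15·7=105≡1. Apply D(y)=7·(y−12) mod 26:
o(14): 7·(14−12)=14 → o
q(16): 7·(16−12)=28≡2 → c
b(1): 7·(1−12)=-77≡1 → b
r(17): 7·(17−12)=35≡9 → j
p(15): 7·(15−12)=21 → v
h(7): 7·(7−12)=-35≡17 → r
x(23): 7·(23−12)=77≡25 → z
r(17): 7·(17−12)=35≡9 → j
s(18): 7·(18−12)=42≡16 → q
e(4): 7·(4−12)=-56≡22 → w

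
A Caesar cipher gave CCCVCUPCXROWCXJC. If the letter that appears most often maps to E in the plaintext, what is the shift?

24

The most frequent ciphertext letter is C (appears 7 times).
C is position 2; E is position 4.
Shift = -2≡24.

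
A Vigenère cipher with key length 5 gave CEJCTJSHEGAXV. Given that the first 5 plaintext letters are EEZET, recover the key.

YAKYA

Subtract each crib letter from the matching ciphertext letter (mod 26):
C(2)−E(4)=-2≡24 → Y
E(4)−E(4)=0 → A
J(9)−Z(25)=-16≡10 → K
C(2)−E(4)=-2≡24 → Y
T(19)−T(19)=0 → A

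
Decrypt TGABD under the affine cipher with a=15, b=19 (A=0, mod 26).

ANXES

The inverse of 15 mod 26 is 7, since 15·7=105≡1. Apply D(y)=7·(y−19) mod 26:
T(19): 7·(19−19)=0 → A
G(6): 7·(6−19)=-91≡13 → N
A(0): 7·(0−19)=-133≡23 → X
B(1): 7·(1−19)=-126≡4 → E
D(3): 7·(3−19)=-112≡18 → S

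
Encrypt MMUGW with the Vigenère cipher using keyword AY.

MKUEW

Repeat the key across the message: AYAYA
M(12)+A(0): 12 → M
M(12)+Y(24): 36≡10 → K
U(20)+A(0): 20 → U
G(6)+Y(24): 30≡4 → E
W(22)+A(0): 22 → W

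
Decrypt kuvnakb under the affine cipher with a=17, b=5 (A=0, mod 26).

The inverse of 17 mod 26 is 23, since 17·23=391≡1. Apply D(y)=23·(y−5) mod 26:
k(10): 23·(10−5)=115≡11 → l
u(20): 23·(20−5)=345≡7 → h
v(21): 23·(21−5)=368≡4 → e
n(13): 23·(13−5)=184≡2 → c
a(0): 23·(0−5)=-115≡15 → p
k(10): 23·(10−5)=115≡11 → l
b(1): 23·(1−5)=-92≡12 → m

lhecplm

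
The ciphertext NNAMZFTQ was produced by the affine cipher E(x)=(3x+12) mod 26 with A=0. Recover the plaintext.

The inverse of 3 mod 26 is 9, since 3·9=27≡1. Apply D(y)=9·(y−12) mod 26:
N(13): 9·(13−12)=9 → J
N(13): 9·(13−12)=9 → J
A(0): 9·(0−12)=-108≡22 → W
M(12): 9·(12−12)=0 → A
Z(25): 9·(25−12)=117≡13 → N
F(5): 9·(5−12)=-63≡15 → P
T(19): 9·(19−12)=63≡11 → L
Q(16): 9·(16−12)=36≡10 → K

JJWANPLK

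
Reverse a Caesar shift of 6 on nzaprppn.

n(13): 13−6=7 → h
z(25): 25−6=19 → t
a(0): 0−6=-6≡20 → u
p(15): 15−6=9 → j
r(17): 17−6=11 → l
p(15): 15−6=9 → j
p(15): 15−6=9 → j
n(13): 13−6=7 → h

htujljjh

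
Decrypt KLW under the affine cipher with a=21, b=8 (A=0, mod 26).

KPS

The inverse of 21 mod 26 is 5, since 21·5=105≡1. Apply D(y)=5·(y−8) mod 26:
K(10): 5·(10−8)=10 → K
L(11): 5·(11−8)=15 → P
W(22): 5·(22−8)=70≡18 → S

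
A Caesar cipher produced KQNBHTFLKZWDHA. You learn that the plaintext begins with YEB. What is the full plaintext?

From the crib: K(10)−Y(24)=-14≡12, so the shift is 12.
Subtract 12 from each ciphertext letter:
K(10): 10−12=-2≡24 → Y
Q(16): 16−12=4 → E
N(13): 13−12=1 → B
B(1): 1−12=-11≡15 → P
H(7): 7−12=-5≡21 → V
T(19): 19−12=7 → H
F(5): 5−12=-7≡19 → T
L(11): 11−12=-1≡25 → Z
K(10): 10−12=-2≡24 → Y
Z(25): 25−12=13 → N
W(22): 22−12=10 → K
D(3): 3−12=-9≡17 → R
H(7): 7−12=-5≡21 → V
A(0): 0−12=-12≡14 → O

YEBPVHTZYNKRVO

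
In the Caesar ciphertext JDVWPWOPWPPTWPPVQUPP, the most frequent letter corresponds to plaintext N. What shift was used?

The most frequent ciphertext letter is P (appears 8 times).
P is position 15; N is position 13.
Shift = 2.

2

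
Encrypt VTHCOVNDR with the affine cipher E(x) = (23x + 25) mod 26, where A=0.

OUETJOMQA

V(21): 23·21+25=508≡14 → O
T(19): 23·19+25=462≡20 → U
H(7): 23·7+25=186≡4 → E
C(2): 23·2+25=71≡19 → T
O(14): 23·14+25=347≡9 → J
V(21): 23·21+25=508≡14 → O
N(13): 23·13+25=324≡12 → M
D(3): 23·3+25=94≡16 → Q
R(17): 23·17+25=416≡0 → A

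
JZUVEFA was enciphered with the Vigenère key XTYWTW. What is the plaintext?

MGWZLJD

Repeat the key across the ciphertext: XTYWTWX
J(9)−X(23): -14≡12 → M
Z(25)−T(19): 6 → G
U(20)−Y(24): -4≡22 → W
V(21)−W(22): -1≡25 → Z
E(4)−T(19): -15≡11 → L
F(5)−W(22): -17≡9 → J
A(0)−X(23): -23≡3 → D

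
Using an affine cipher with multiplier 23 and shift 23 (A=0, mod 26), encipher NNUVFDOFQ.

KKPMIOHIB

N(13): 23·13+23=322≡10 → K
N(13): 23·13+23=322≡10 → K
U(20): 23·20+23=483≡15 → P
V(21): 23·21+23=506≡12 → M
F(5): 23·5+23=138≡8 → I
D(3): 23·3+23=92≡14 → O
O(14): 23·14+23=345≡7 → H
F(5): 23·5+23=138≡8 → I
Q(16): 23·16+23=391≡1 → B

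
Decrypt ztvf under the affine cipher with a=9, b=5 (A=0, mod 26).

iqwa

The inverse of 9 mod 26 is 3, since 9·3=27≡1. Apply D(y)=3·(y−5) mod 26:
z(25): 3·(25−5)=60≡8 → i
t(19): 3·(19−5)=42≡16 → q
v(21): 3·(21−5)=48≡22 → w
f(5): 3·(5−5)=0 → a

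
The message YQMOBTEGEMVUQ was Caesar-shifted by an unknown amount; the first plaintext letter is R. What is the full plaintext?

RJFHUMXZXFONJ

From the crib: Y(24)−R(17)=7, so the shift is 7.
Subtract 7 from each ciphertext letter:
Y(24): 24−7=17 → R
Q(16): 16−7=9 → J
M(12): 12−7=5 → F
O(14): 14−7=7 → H
B(1): 1−7=-6≡20 → U
T(19): 19−7=12 → M
E(4): 4−7=-3≡23 → X
G(6): 6−7=-1≡25 → Z
E(4): 4−7=-3≡23 → X
M(12): 12−7=5 → F
V(21): 21−7=14 → O
U(20): 20−7=13 → N
Q(16): 16−7=9 → J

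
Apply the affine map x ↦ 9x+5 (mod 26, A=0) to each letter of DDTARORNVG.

D(3): 9·3+5=32≡6 → G
D(3): 9·3+5=32≡6 → G
T(19): 9·19+5=176≡20 → U
A(0): 9·0+5=5 → F
R(17): 9·17+5=158≡2 → C
O(14): 9·14+5=131≡1 → B
R(17): 9·17+5=158≡2 → C
N(13): 9·13+5=122≡18 → S
V(21): 9·21+5=194≡12 → M
G(6): 9·6+5=59≡7 → H

GGUFCBCSMH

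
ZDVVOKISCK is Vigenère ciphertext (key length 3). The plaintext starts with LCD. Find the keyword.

OBS

Subtract each crib letter from the matching ciphertext letter (mod 26):
Z(25)−L(11)=14 → O
D(3)−C(2)=1 → B
V(21)−D(3)=18 → S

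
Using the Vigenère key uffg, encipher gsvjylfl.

axapsqkr

Repeat the key across the message: uffguffg
g(6)+u(20): 26≡0 → a
s(18)+f(5): 23 → x
v(21)+f(5): 26≡0 → a
j(9)+g(6): 15 → p
y(24)+u(20): 44≡18 → s
l(11)+f(5): 16 → q
f(5)+f(5): 10 → k
l(11)+g(6): 17 → r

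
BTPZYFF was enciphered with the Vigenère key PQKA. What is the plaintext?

MDFZJPV

Repeat the key across the ciphertext: PQKAPQK
B(1)−P(15): -14≡12 → M
T(19)−Q(16): 3 → D
P(15)−K(10): 5 → F
Z(25)−A(0): 25 → Z
Y(24)−P(15): 9 → J
F(5)−Q(16): -11≡15 → P
F(5)−K(10): -5≡21 → V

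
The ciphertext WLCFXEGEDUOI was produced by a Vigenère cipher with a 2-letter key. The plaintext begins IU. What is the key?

OR

Subtract each crib letter from the matching ciphertext letter (mod 26):
W(22)−I(8)=14 → O
L(11)−U(20)=-9≡17 → R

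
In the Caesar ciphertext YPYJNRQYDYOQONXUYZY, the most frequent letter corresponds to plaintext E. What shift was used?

The most frequent ciphertext letter is Y (appears 6 times).
Y is position 24; E is position 4.
Shift = 20.

20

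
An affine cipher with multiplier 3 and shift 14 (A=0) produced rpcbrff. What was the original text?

The inverse of 3 mod 26 is 9, since 3·9=27≡1. Apply D(y)=9·(y−14) mod 26:
r(17): 9·(17−14)=27≡1 → b
p(15): 9·(15−14)=9 → j
c(2): 9·(2−14)=-108≡22 → w
b(1): 9·(1−14)=-117≡13 → n
r(17): 9·(17−14)=27≡1 → b
f(5): 9·(5−14)=-81≡23 → x
f(5): 9·(5−14)=-81≡23 → x

bjwnbxx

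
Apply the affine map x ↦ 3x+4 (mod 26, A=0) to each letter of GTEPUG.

G(6): 3·6+4=22 → W
T(19): 3·19+4=61≡9 → J
E(4): 3·4+4=16 → Q
P(15): 3·15+4=49≡23 → X
U(20): 3·20+4=64≡12 → M
G(6): 3·6+4=22 → W

WJQXMW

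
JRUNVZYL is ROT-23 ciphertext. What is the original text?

MUXQYCBO

J(9): 9−23=-14≡12 → M
R(17): 17−23=-6≡20 → U
U(20): 20−23=-3≡23 → X
N(13): 13−23=-10≡16 → Q
V(21): 21−23=-2≡24 → Y
Z(25): 25−23=2 → C
Y(24): 24−23=1 → B
L(11): 11−23=-12≡14 → O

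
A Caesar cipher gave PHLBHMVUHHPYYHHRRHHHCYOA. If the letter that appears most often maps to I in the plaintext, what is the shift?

The most frequent ciphertext letter is H (appears 9 times).
H is position 7; I is position 8.
Shift = -1≡25.

25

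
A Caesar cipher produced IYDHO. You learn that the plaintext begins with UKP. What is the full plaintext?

From the crib: I(8)−U(20)=-12≡14, so the shift is 14.
Subtract 14 from each ciphertext letter:
I(8): 8−14=-6≡20 → U
Y(24): 24−14=10 → K
D(3): 3−14=-11≡15 → P
H(7): 7−14=-7≡19 → T
O(14): 14−14=0 → A

UKPTA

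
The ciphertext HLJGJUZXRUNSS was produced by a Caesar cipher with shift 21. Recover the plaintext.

H(7): 7−21=-14≡12 → M
L(11): 11−21=-10≡16 → Q
J(9): 9−21=-12≡14 → O
G(6): 6−21=-15≡11 → L
J(9): 9−21=-12≡14 → O
U(20): 20−21=-1≡25 → Z
Z(25): 25−21=4 → E
X(23): 23−21=2 → C
R(17): 17−21=-4≡22 → W
U(20): 20−21=-1≡25 → Z
N(13): 13−21=-8≡18 → S
S(18): 18−21=-3≡23 → X
S(18): 18−21=-3≡23 → X

MQOLOZECWZSXX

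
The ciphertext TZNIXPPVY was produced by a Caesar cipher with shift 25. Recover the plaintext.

UAOJYQQWZ

T(19): 19−25=-6≡20 → U
Z(25): 25−25=0 → A
N(13): 13−25=-12≡14 → O
I(8): 8−25=-17≡9 → J
X(23): 23−25=-2≡24 → Y
P(15): 15−25=-10≡16 → Q
P(15): 15−25=-10≡16 → Q
V(21): 21−25=-4≡22 → W
Y(24): 24−25=-1≡25 → Z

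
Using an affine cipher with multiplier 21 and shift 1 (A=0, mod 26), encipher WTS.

VKP

W(22): 21·22+1=463≡21 → V
T(19): 21·19+1=400≡10 → K
S(18): 21·18+1=379≡15 → P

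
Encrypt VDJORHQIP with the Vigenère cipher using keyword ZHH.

UKQNYOPPW

Repeat the key across the message: ZHHZHHZHH
V(21)+Z(25): 46≡20 → U
D(3)+H(7): 10 → K
J(9)+H(7): 16 → Q
O(14)+Z(25): 39≡13 → N
R(17)+H(7): 24 → Y
H(7)+H(7): 14 → O
Q(16)+Z(25): 41≡15 → P
I(8)+H(7): 15 → P
P(15)+H(7): 22 → W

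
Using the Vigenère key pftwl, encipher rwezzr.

gbxvkg

Repeat the key across the message: pftwlp
r(17)+p(15): 32≡6 → g
w(22)+f(5): 27≡1 → b
e(4)+t(19): 23 → x
z(25)+w(22): 47≡21 → v
z(25)+l(11): 36≡10 → k
r(17)+p(15): 32≡6 → g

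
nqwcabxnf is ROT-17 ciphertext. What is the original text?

n(13): 13−17=-4≡22 → w
q(16): 16−17=-1≡25 → z
w(22): 22−17=5 → f
c(2): 2−17=-15≡11 → l
a(0): 0−17=-17≡9 → j
b(1): 1−17=-16≡10 → k
x(23): 23−17=6 → g
n(13): 13−17=-4≡22 → w
f(5): 5−17=-12≡14 → o

wzfljkgwo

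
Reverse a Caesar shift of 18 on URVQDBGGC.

CZDYLJOOK

U(20): 20−18=2 → C
R(17): 17−18=-1≡25 → Z
V(21): 21−18=3 → D
Q(16): 16−18=-2≡24 → Y
D(3): 3−18=-15≡11 → L
B(1): 1−18=-17≡9 → J
G(6): 6−18=-12≡14 → O
G(6): 6−18=-12≡14 → O
C(2): 2−18=-16≡10 → K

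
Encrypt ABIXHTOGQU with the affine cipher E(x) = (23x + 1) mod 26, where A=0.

BYDKGWLJFT

A(0): 23·0+1=1 → B
B(1): 23·1+1=24 → Y
I(8): 23·8+1=185≡3 → D
X(23): 23·23+1=530≡10 → K
H(7): 23·7+1=162≡6 → G
T(19): 23·19+1=438≡22 → W
O(14): 23·14+1=323≡11 → L
G(6): 23·6+1=139≡9 → J
Q(16): 23·16+1=369≡5 → F
U(20): 23·20+1=461≡19 → T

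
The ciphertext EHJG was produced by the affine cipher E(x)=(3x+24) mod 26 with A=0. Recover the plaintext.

The inverse of 3 mod 26 is 9, since 3·9=27≡1. Apply D(y)=9·(y−24) mod 26:
E(4): 9·(4−24)=-180≡2 → C
H(7): 9·(7−24)=-153≡3 → D
J(9): 9·(9−24)=-135≡21 → V
G(6): 9·(6−24)=-162≡20 → U

CDVU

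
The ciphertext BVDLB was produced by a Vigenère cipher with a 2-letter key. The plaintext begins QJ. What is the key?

Subtract each crib letter from the matching ciphertext letter (mod 26):
B(1)−Q(16)=-15≡11 → L
V(21)−J(9)=12 → M

LM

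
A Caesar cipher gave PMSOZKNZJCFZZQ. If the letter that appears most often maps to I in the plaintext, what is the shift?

The most frequent ciphertext letter is Z (appears 4 times).
Z is position 25; I is position 8.
Shift = 17.

17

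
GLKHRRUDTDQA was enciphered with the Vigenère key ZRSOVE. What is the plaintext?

HUSTWNVMBPVW

Repeat the key across the ciphertext: ZRSOVEZRSOVE
G(6)−Z(25): -19≡7 → H
L(11)−R(17): -6≡20 → U
K(10)−S(18): -8≡18 → S
H(7)−O(14): -7≡19 → T
R(17)−V(21): -4≡22 → W
R(17)−E(4): 13 → N
U(20)−Z(25): -5≡21 → V
D(3)−R(17): -14≡12 → M
T(19)−S(18): 1 → B
D(3)−O(14): -11≡15 → P
Q(16)−V(21): -5≡21 → V
A(0)−E(4): -4≡22 → W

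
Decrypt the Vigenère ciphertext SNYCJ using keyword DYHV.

PPRHG

Repeat the key across the ciphertext: DYHVD
S(18)−D(3): 15 → P
N(13)−Y(24): -11≡15 → P
Y(24)−H(7): 17 → R
C(2)−V(21): -19≡7 → H
J(9)−D(3): 6 → G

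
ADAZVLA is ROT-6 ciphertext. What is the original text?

UXUTPFU

A(0): 0−6=-6≡20 → U
D(3): 3−6=-3≡23 → X
A(0): 0−6=-6≡20 → U
Z(25): 25−6=19 → T
V(21): 21−6=15 → P
L(11): 11−6=5 → F
A(0): 0−6=-6≡20 → U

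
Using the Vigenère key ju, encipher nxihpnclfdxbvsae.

wrrbyhlfoxgvemjy

Repeat the key across the message: jujujujujujujuju
n(13)+j(9): 22 → w
x(23)+u(20): 43≡17 → r
i(8)+j(9): 17 → r
h(7)+u(20): 27≡1 → b
p(15)+j(9): 24 → y
n(13)+u(20): 33≡7 → h
c(2)+j(9): 11 → l
l(11)+u(20): 31≡5 → f
f(5)+j(9): 14 → o
d(3)+u(20): 23 → x
x(23)+j(9): 32≡6 → g
b(1)+u(20): 21 → v
v(21)+j(9): 30≡4 → e
s(18)+u(20): 38≡12 → m
a(0)+j(9): 9 → j
e(4)+u(20): 24 → y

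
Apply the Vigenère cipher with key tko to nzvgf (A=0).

Repeat the key across the message: tkotk
n(13)+t(19): 32≡6 → g
z(25)+k(10): 35≡9 → j
v(21)+o(14): 35≡9 → j
g(6)+t(19): 25 → z
f(5)+k(10): 15 → p

gjjzp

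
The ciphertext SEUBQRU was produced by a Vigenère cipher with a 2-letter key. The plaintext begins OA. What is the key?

Subtract each crib letter from the matching ciphertext letter (mod 26):
S(18)−O(14)=4 → E
E(4)−A(0)=4 → E

EE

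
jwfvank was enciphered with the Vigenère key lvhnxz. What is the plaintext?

ybyidoz

Repeat the key across the ciphertext: lvhnxzl
j(9)−l(11): -2≡24 → y
w(22)−v(21): 1 → b
f(5)−h(7): -2≡24 → y
v(21)−n(13): 8 → i
a(0)−x(23): -23≡3 → d
n(13)−z(25): -12≡14 → o
k(10)−l(11): -1≡25 → z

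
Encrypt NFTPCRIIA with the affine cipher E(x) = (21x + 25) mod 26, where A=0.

N(13): 21·13+25=298≡12 → M
F(5): 21·5+25=130≡0 → A
T(19): 21·19+25=424≡8 → I
P(15): 21·15+25=340≡2 → C
C(2): 21·2+25=67≡15 → P
R(17): 21·17+25=382≡18 → S
I(8): 21·8+25=193≡11 → L
I(8): 21·8+25=193≡11 → L
A(0): 21·0+25=25 → Z

MAICPSLLZ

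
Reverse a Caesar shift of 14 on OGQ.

O(14): 14−14=0 → A
G(6): 6−14=-8≡18 → S
Q(16): 16−14=2 → C

ASC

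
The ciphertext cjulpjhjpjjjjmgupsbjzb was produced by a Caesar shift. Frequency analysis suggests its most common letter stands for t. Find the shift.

The most frequent ciphertext letter is j (appears 8 times).
j is position 9; t is position 19.
Shift = -10≡16.

16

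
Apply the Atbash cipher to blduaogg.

b(1) → y(24)
l(11) → o(14)
d(3) → w(22)
u(20) → f(5)
a(0) → z(25)
o(14) → l(11)
g(6) → t(19)
g(6) → t(19)

yowfzltt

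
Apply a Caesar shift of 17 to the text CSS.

TJJ

C(2): 2+17=19 → T
S(18): 18+17=35≡9 → J
S(18): 18+17=35≡9 → J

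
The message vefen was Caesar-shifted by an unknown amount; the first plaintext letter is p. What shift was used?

From the crib: v(21)−p(15)=6, so the shift is 6.

6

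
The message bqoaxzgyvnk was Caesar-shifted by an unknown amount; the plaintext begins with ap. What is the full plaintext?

From the crib: b(1)−a(0)=1, so the shift is 1.
Subtract 1 from each ciphertext letter:
b(1): 1−1=0 → a
q(16): 16−1=15 → p
o(14): 14−1=13 → n
a(0): 0−1=-1≡25 → z
x(23): 23−1=22 → w
z(25): 25−1=24 → y
g(6): 6−1=5 → f
y(24): 24−1=23 → x
v(21): 21−1=20 → u
n(13): 13−1=12 → m
k(10): 10−1=9 → j

apnzwyfxumj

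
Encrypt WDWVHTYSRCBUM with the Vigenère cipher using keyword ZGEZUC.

Repeat the key across the message: ZGEZUCZGEZUCZ
W(22)+Z(25): 47≡21 → V
D(3)+G(6): 9 → J
W(22)+E(4): 26≡0 → A
V(21)+Z(25): 46≡20 → U
H(7)+U(20): 27≡1 → B
T(19)+C(2): 21 → V
Y(24)+Z(25): 49≡23 → X
S(18)+G(6): 24 → Y
R(17)+E(4): 21 → V
C(2)+Z(25): 27≡1 → B
B(1)+U(20): 21 → V
U(20)+C(2): 22 → W
M(12)+Z(25): 37≡11 → L

VJAUBVXYVBVWL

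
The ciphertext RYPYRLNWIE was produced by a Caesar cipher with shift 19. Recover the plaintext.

R(17): 17−19=-2≡24 → Y
Y(24): 24−19=5 → F
P(15): 15−19=-4≡22 → W
Y(24): 24−19=5 → F
R(17): 17−19=-2≡24 → Y
L(11): 11−19=-8≡18 → S
N(13): 13−19=-6≡20 → U
W(22): 22−19=3 → D
I(8): 8−19=-11≡15 → P
E(4): 4−19=-15≡11 → L

YFWFYSUDPL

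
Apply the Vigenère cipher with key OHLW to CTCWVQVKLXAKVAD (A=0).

Repeat the key across the message: OHLWOHLWOHLWOHL
C(2)+O(14): 16 → Q
T(19)+H(7): 26≡0 → A
C(2)+L(11): 13 → N
W(22)+W(22): 44≡18 → S
V(21)+O(14): 35≡9 → J
Q(16)+H(7): 23 → X
V(21)+L(11): 32≡6 → G
K(10)+W(22): 32≡6 → G
L(11)+O(14): 25 → Z
X(23)+H(7): 30≡4 → E
A(0)+L(11): 11 → L
K(10)+W(22): 32≡6 → G
V(21)+O(14): 35≡9 → J
A(0)+H(7): 7 → H
D(3)+L(11): 14 → O

QANSJXGGZELGJHO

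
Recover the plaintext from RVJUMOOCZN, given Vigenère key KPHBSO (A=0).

HGCTUAENSM

Repeat the key across the ciphertext: KPHBSOKPHB
R(17)−K(10): 7 → H
V(21)−P(15): 6 → G
J(9)−H(7): 2 → C
U(20)−B(1): 19 → T
M(12)−S(18): -6≡20 → U
O(14)−O(14): 0 → A
O(14)−K(10): 4 → E
C(2)−P(15): -13≡13 → N
Z(25)−H(7): 18 → S
N(13)−B(1): 12 → M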